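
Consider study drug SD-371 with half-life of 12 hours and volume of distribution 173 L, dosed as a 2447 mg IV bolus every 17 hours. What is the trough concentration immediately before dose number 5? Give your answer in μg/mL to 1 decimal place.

8.3 μg/mL

f = (1/2)^(τ/t½) = (1/2)^(17/12) ≈ 0.3746.
C₀ = D/Vd = 2447/173 ≈ 14.145 μg/mL.
Before the 5th dose, 4 doses have been given. Superposition: Cmin = C₀·(f + f² + … + f^4).
≈ 14.145 × (0.3746 + 0.1403 + 0.0526 + 0.0197) ≈ 14.145 × 0.5872 ≈ 8.306 μg/mL.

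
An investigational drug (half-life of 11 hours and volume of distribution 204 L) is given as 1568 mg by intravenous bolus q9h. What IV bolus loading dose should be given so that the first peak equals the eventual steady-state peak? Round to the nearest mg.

f = (1/2)^(9/11) ≈ 0.567156; accumulation ratio R = 1/(1−f) ≈ 2.31030.
Loading dose to hit Cmax,ss on first dose: D_load = D_maint·R ≈ 1568 × 2.31030 ≈ 3622.55 mg.

3623 mg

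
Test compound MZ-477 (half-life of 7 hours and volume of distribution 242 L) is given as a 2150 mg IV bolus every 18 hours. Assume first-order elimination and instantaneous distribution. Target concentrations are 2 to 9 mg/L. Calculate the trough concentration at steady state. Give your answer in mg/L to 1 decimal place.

k = ln2/t½ = ln2/7 ≈ 0.099021 h⁻¹; fraction remaining f = e^(−kτ) = e^(−0.099021×18) ≈ 0.1682.
At steady state, accumulation factor R = 1/(1 − e^(−kτ)) ≈ 1.2022.
Each bolus raises the concentration by D/Vd = 2150/242 ≈ 8.884 mg/L.
Steady-state peak Cmax,ss = C₀·R ≈ 8.884 × 1.2022 ≈ 10.680 mg/L.
One interval later, Cmin,ss = Cmax,ss·e^(−kτ) ≈ 10.680 × 0.1682 ≈ 1.796 mg/L.
Trough 1.8 mg/L vs MEC 2 mg/L: subtherapeutic.

1.8 mg/L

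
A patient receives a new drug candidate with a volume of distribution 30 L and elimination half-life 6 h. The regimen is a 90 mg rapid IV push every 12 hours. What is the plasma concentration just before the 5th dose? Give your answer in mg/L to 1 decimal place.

1.0 mg/L

f = (1/2)^(τ/t½) = (1/2)^(12/6) ≈ 0.2500.
C₀ = D/Vd = 90/30 ≈ 3.000 mg/L.
Before the 5th dose, 4 doses have been given. Superposition: Cmin = C₀·(f + f² + … + f^4).
≈ 3.000 × (0.2500 + 0.0625 + 0.0156 + 0.0039) ≈ 3.000 × 0.3320 ≈ 0.996 mg/L.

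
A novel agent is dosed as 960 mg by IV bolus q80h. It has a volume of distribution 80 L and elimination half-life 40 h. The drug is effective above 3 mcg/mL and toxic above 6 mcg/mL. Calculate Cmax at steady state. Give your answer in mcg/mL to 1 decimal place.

16.0 mcg/mL

The dosing interval is 2 half-lives, so f = 2^(−2) = 0.25.
Accumulation ratio R = 1/(1 − f) = 1/0.75 = 4/3.
Single-dose peak C₀ = D/Vd = 960/80 = 12 mcg/mL.
Steady-state peak Cmax,ss = C₀·R = 12 × 4/3 ≈ 16.000 mcg/mL.
Peak 16.0 mcg/mL vs MTC 6 mcg/mL: exceeds toxic threshold.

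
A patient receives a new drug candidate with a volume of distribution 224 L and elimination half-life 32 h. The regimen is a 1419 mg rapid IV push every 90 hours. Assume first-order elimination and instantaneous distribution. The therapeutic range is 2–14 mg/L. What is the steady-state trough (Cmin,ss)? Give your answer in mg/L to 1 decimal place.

τ/t½ = 90/32 ≈ 2.8125, so fraction remaining f = (1/2)^(90/32) ≈ 0.1423.
Each bolus raises the concentration by D/Vd = 1419/224 ≈ 6.335 mg/L.
Steady-state trough Cmin,ss = C₀·f/(1−f) ≈ 6.335 × 0.1423/0.8577 ≈ 1.051 mg/L.
Trough 1.1 mg/L vs MEC 2 mg/L: subtherapeutic.

1.1 mg/L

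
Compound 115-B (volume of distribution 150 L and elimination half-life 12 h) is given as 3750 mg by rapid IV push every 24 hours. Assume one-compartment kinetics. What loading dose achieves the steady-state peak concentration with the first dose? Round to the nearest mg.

5000 mg

f = (1/2)^(24/12) ≈ 0.250000; accumulation ratio R = 1/(1−f) ≈ 1.33333.
Loading dose to hit Cmax,ss on first dose: D_load = D_maint·R ≈ 3750 × 1.33333 ≈ 4999.99 mg.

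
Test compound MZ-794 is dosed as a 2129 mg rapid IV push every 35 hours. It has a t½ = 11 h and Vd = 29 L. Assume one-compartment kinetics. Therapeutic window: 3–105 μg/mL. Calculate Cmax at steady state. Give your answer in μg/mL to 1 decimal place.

82.5 μg/mL

k = ln2/t½ = ln2/11 ≈ 0.063013 h⁻¹; fraction remaining f = e^(−kτ) = e^(−0.063013×35) ≈ 0.1102.
At steady state, accumulation factor R = 1/(1 − e^(−kτ)) ≈ 1.1238.
Single-dose peak C₀ = D/Vd = 2129/29 ≈ 73.414 μg/mL.
Steady-state peak Cmax,ss = C₀·R ≈ 73.414 × 1.1238 ≈ 82.503 μg/mL.
Peak 82.5 μg/mL vs MTC 105 μg/mL: below toxic threshold.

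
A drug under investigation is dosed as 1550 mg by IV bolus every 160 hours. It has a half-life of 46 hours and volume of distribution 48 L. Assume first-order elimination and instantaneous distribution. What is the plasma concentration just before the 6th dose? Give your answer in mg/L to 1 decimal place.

f = (1/2)^(τ/t½) = (1/2)^(160/46) ≈ 0.0897.
C₀ = D/Vd = 1550/48 ≈ 32.292 mg/L.
Before the 6th dose, 5 doses have been given. Superposition: Cmin = C₀·(f + f² + … + f^5).
≈ 32.292 × (0.0897 + 0.0080 + 0.0007 + 0.0001 + 0.0000) ≈ 32.292 × 0.0985 ≈ 3.181 mg/L.

3.2 mg/L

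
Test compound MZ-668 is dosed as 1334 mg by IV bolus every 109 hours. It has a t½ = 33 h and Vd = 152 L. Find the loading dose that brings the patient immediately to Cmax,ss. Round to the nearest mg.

1484 mg

f = (1/2)^(109/33) ≈ 0.101319; accumulation ratio R = 1/(1−f) ≈ 1.11274.
Loading dose to hit Cmax,ss on first dose: D_load = D_maint·R ≈ 1334 × 1.11274 ≈ 1484.40 mg.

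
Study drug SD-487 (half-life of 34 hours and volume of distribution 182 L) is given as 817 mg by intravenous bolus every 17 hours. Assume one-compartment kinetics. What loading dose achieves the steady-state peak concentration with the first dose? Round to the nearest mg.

f = (1/2)^(17/34) ≈ 0.707107; accumulation ratio R = 1/(1−f) ≈ 3.41422.
Loading dose to hit Cmax,ss on first dose: D_load = D_maint·R ≈ 817 × 3.41422 ≈ 2789.42 mg.

2789 mg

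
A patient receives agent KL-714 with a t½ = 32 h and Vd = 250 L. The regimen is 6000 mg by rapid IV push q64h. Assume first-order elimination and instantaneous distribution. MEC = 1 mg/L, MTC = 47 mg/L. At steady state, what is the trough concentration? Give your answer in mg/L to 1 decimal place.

The dosing interval is 2 half-lives, so f = 2^(−2) = 0.25.
At steady state, R = 1/(1 − 0.25) = 4/3.
Single-dose peak C₀ = D/Vd = 6000/250 = 24 mg/L.
Steady-state peak Cmax,ss = C₀·R = 24 × 4/3 ≈ 32.000 mg/L.
Steady-state trough Cmin,ss = Cmax,ss·f ≈ 32.000 × 0.25 ≈ 8.000 mg/L.
Trough 8.0 mg/L vs MEC 1 mg/L: adequate.

8.0 mg/L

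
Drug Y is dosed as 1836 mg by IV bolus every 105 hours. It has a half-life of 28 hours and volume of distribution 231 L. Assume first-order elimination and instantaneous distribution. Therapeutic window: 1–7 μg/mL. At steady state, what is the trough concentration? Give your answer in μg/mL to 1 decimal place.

0.6 μg/mL

Over one 105-h interval, 105/28 ≈ 3.75 half-lives elapse, leaving f ≈ 0.0743 of each dose.
Single-dose peak C₀ = D/Vd = 1836/231 ≈ 7.948 μg/mL.
Steady-state trough Cmin,ss = C₀·f/(1−f) ≈ 7.948 × 0.0743/0.9257 ≈ 0.638 μg/mL.
Trough 0.6 μg/mL vs MEC 1 μg/mL: subtherapeutic.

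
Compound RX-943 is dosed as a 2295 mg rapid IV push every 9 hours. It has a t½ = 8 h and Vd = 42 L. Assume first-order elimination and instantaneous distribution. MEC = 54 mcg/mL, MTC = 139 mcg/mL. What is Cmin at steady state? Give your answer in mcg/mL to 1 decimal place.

τ/t½ = 9/8 ≈ 1.125, so fraction remaining f = (1/2)^(9/8) ≈ 0.4585.
Accumulation ratio R = 1/(1 − f) ≈ 1/0.5415 ≈ 1.8467.
Each bolus raises the concentration by D/Vd = 2295/42 ≈ 54.643 mcg/mL.
Cmax,ss = C₀/(1 − f) ≈ 54.643/0.5415 ≈ 100.910 mcg/mL.
Steady-state trough Cmin,ss = Cmax,ss·f ≈ 100.910 × 0.4585 ≈ 46.267 mcg/mL.
Trough 46.3 mcg/mL vs MEC 54 mcg/mL: subtherapeutic.

46.3 mcg/mL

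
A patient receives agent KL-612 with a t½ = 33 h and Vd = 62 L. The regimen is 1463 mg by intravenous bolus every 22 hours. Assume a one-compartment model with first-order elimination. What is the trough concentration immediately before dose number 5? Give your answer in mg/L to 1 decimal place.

f = (1/2)^(τ/t½) = (1/2)^(22/33) ≈ 0.6300.
C₀ = D/Vd = 1463/62 ≈ 23.597 mg/L.
Before the 5th dose, 4 doses have been given. Superposition: Cmin = C₀·(f + f² + … + f^4).
≈ 23.597 × (0.6300 + 0.3969 + 0.2500 + 0.1575) ≈ 23.597 × 1.4344 ≈ 33.848 mg/L.

33.8 mg/L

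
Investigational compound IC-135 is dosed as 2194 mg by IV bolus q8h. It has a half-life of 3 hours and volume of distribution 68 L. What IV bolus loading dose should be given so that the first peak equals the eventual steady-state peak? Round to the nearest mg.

2604 mg

f = (1/2)^(8/3) ≈ 0.157490; accumulation ratio R = 1/(1−f) ≈ 1.18693.
Loading dose to hit Cmax,ss on first dose: D_load = D_maint·R ≈ 2194 × 1.18693 ≈ 2604.12 mg.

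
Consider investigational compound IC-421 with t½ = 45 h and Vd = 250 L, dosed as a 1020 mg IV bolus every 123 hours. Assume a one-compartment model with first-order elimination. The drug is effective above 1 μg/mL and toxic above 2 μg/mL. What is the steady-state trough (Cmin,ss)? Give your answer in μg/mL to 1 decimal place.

0.7 μg/mL

τ/t½ = 123/45 ≈ 2.7333, so fraction remaining f = (1/2)^(123/45) ≈ 0.1504.
Each bolus raises the concentration by D/Vd = 1020/250 ≈ 4.080 μg/mL.
Steady-state trough Cmin,ss = C₀·f/(1−f) ≈ 4.080 × 0.1504/0.8496 ≈ 0.722 μg/mL.
Trough 0.7 μg/mL vs MEC 1 μg/mL: subtherapeutic.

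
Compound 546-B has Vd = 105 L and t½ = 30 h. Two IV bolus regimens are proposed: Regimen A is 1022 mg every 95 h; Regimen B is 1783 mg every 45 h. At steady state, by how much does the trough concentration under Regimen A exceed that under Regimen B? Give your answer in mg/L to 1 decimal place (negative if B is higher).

-8.1 mg/L

Regimen A: f = (1/2)^(95/30) ≈ 0.1114; Cmin,ss = (1022/105)·f/(1−f) ≈ 1.220 mg/L.
Regimen B: f = (1/2)^(45/30) ≈ 0.3536; Cmin,ss = (1783/105)·f/(1−f) ≈ 9.289 mg/L.
Difference ≈ 1.220 − 9.289 ≈ -8.069 mg/L.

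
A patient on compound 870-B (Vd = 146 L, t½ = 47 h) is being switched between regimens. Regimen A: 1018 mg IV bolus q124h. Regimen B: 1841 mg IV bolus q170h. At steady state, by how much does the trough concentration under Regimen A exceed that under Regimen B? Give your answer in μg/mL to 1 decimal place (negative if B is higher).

Regimen A: f = (1/2)^(124/47) ≈ 0.1606; Cmin,ss = (1018/146)·f/(1−f) ≈ 1.334 μg/mL.
Regimen B: f = (1/2)^(170/47) ≈ 0.0815; Cmin,ss = (1841/146)·f/(1−f) ≈ 1.119 μg/mL.
Difference ≈ 1.334 − 1.119 ≈ 0.215 μg/mL.

0.2 μg/mL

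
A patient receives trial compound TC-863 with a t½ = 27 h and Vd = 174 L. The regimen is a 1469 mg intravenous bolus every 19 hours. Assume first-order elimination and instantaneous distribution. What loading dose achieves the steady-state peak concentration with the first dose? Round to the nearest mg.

f = (1/2)^(19/27) ≈ 0.613994; accumulation ratio R = 1/(1−f) ≈ 2.59063.
Loading dose to hit Cmax,ss on first dose: D_load = D_maint·R ≈ 1469 × 2.59063 ≈ 3805.64 mg.

3806 mg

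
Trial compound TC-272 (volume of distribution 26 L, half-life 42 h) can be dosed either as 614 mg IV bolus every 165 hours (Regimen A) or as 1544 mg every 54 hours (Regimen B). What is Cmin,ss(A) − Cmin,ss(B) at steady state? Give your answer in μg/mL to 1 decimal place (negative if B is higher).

-39.6 μg/mL

Regimen A: f = (1/2)^(165/42) ≈ 0.0657; Cmin,ss = (614/26)·f/(1−f) ≈ 1.661 μg/mL.
Regimen B: f = (1/2)^(54/42) ≈ 0.4102; Cmin,ss = (1544/26)·f/(1−f) ≈ 41.301 μg/mL.
Difference ≈ 1.661 − 41.301 ≈ -39.640 μg/mL.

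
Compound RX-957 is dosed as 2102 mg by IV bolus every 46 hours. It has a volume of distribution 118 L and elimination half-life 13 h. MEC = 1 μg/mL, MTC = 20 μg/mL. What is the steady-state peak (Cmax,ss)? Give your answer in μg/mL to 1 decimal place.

19.5 μg/mL

Over one 46-h interval, 46/13 ≈ 3.5385 half-lives elapse, leaving f ≈ 0.0861 of each dose.
Accumulation ratio R = 1/(1 − f) ≈ 1/0.9139 ≈ 1.0942.
Single-dose peak C₀ = D/Vd = 2102/118 ≈ 17.814 μg/mL.
Steady-state peak Cmax,ss = C₀·R ≈ 17.814 × 1.0942 ≈ 19.492 μg/mL.
Peak 19.5 μg/mL vs MTC 20 μg/mL: below toxic threshold.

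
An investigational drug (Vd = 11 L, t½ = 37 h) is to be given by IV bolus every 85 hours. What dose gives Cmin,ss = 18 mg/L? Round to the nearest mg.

775 mg

τ/t½ = 85/37 ≈ 2.2973, so f = (1/2)^(85/37) ≈ 0.203444.
Cmin,ss = (D/Vd)·f/(1−f), so D = Cmin,ss·Vd·(1−f)/f.
D = 18 × 11 × (1−f)/f ≈ 18 × 11 × 3.91536 ≈ 775.24 mg.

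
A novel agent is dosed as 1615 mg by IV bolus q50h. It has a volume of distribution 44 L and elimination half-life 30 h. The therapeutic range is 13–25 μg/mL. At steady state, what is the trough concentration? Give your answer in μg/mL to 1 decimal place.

16.9 μg/mL

τ/t½ = 50/30 ≈ 1.6667, so fraction remaining f = (1/2)^(50/30) ≈ 0.3150.
Accumulation ratio R = 1/(1 − f) ≈ 1/0.6850 ≈ 1.4599.
Single-dose peak C₀ = D/Vd = 1615/44 ≈ 36.705 μg/mL.
Cmax,ss = C₀/(1 − f) ≈ 36.705/0.6850 ≈ 53.584 μg/mL.
Steady-state trough Cmin,ss = Cmax,ss·f ≈ 53.584 × 0.3150 ≈ 16.879 μg/mL.
Trough 16.9 μg/mL vs MEC 13 μg/mL: adequate.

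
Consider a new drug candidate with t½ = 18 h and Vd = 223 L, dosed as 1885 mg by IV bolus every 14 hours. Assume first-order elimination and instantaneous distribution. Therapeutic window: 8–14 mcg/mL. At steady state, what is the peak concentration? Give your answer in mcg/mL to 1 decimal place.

20.3 mcg/mL

Over one 14-h interval, 14/18 ≈ 0.77778 half-lives elapse, leaving f ≈ 0.5833 of each dose.
At steady state, accumulation factor R = 1/(1 − e^(−kτ)) ≈ 2.3998.
Single-dose peak C₀ = D/Vd = 1885/223 ≈ 8.453 mcg/mL.
Steady-state peak Cmax,ss = C₀·R ≈ 8.453 × 2.3998 ≈ 20.286 mcg/mL.
Peak 20.3 mcg/mL vs MTC 14 mcg/mL: exceeds toxic threshold.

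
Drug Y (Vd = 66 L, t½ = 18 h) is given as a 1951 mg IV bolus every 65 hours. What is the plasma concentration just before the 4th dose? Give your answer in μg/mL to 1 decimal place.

f = (1/2)^(τ/t½) = (1/2)^(65/18) ≈ 0.0818.
C₀ = D/Vd = 1951/66 ≈ 29.561 μg/mL.
Before the 4th dose, 3 doses have been given. Superposition: Cmin = C₀·(f + f² + … + f^3).
≈ 29.561 × (0.0818 + 0.0067 + 0.0005) ≈ 29.561 × 0.0890 ≈ 2.631 μg/mL.

2.6 μg/mL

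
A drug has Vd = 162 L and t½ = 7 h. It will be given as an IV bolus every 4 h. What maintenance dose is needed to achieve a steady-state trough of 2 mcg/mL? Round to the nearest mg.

157 mg

τ/t½ = 4/7 ≈ 0.57143, so f = (1/2)^(4/7) ≈ 0.672950.
Cmin,ss = (D/Vd)·f/(1−f), so D = Cmin,ss·Vd·(1−f)/f.
D = 2 × 162 × (1−f)/f ≈ 2 × 162 × 0.48599 ≈ 157.46 mg.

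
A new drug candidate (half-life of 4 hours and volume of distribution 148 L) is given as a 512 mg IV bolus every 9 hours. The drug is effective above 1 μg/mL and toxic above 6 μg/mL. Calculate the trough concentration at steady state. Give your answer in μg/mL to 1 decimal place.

Over one 9-h interval, 9/4 ≈ 2.25 half-lives elapse, leaving f ≈ 0.2102 of each dose.
Each bolus raises the concentration by D/Vd = 512/148 ≈ 3.459 μg/mL.
Steady-state trough Cmin,ss = C₀·f/(1−f) ≈ 3.459 × 0.2102/0.7898 ≈ 0.921 μg/mL.
Trough 0.9 μg/mL vs MEC 1 μg/mL: subtherapeutic.

0.9 μg/mL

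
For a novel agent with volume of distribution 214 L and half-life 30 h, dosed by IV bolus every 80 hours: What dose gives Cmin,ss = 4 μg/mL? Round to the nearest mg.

τ/t½ = 80/30 ≈ 2.6667, so f = (1/2)^(80/30) ≈ 0.157490.
Cmin,ss = (D/Vd)·f/(1−f), so D = Cmin,ss·Vd·(1−f)/f.
D = 4 × 214 × (1−f)/f ≈ 4 × 214 × 5.34961 ≈ 4579.27 mg.

4579 mg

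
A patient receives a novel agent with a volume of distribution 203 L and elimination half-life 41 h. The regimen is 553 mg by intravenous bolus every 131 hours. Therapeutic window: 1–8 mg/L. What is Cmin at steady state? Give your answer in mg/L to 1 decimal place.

0.3 mg/L

Over one 131-h interval, 131/41 ≈ 3.1951 half-lives elapse, leaving f ≈ 0.1092 of each dose.
Each bolus raises the concentration by D/Vd = 553/203 ≈ 2.724 mg/L.
Steady-state trough Cmin,ss = C₀·f/(1−f) ≈ 2.724 × 0.1092/0.8908 ≈ 0.334 mg/L.
Trough 0.3 mg/L vs MEC 1 mg/L: subtherapeutic.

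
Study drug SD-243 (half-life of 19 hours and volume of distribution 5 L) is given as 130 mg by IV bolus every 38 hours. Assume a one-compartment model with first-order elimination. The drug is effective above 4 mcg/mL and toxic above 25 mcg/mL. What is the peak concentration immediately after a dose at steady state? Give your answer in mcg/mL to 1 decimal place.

τ = 38 h = 2 half-lives, so f = (1/2)^2 = 0.25.
At steady state, R = 1/(1 − 0.25) = 4/3.
Single-dose peak C₀ = D/Vd = 130/5 = 26 mcg/mL.
Steady-state peak Cmax,ss = C₀·R = 26 × 4/3 ≈ 34.667 mcg/mL.
Peak 34.7 mcg/mL vs MTC 25 mcg/mL: exceeds toxic threshold.

34.7 mcg/mL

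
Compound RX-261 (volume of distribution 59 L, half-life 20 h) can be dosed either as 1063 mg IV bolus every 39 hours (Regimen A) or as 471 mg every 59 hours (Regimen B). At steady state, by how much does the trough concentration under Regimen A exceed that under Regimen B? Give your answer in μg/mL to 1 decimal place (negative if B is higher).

Regimen A: f = (1/2)^(39/20) ≈ 0.2588; Cmin,ss = (1063/59)·f/(1−f) ≈ 6.291 μg/mL.
Regimen B: f = (1/2)^(59/20) ≈ 0.1294; Cmin,ss = (471/59)·f/(1−f) ≈ 1.187 μg/mL.
Difference ≈ 6.291 − 1.187 ≈ 5.104 μg/mL.

5.1 μg/mL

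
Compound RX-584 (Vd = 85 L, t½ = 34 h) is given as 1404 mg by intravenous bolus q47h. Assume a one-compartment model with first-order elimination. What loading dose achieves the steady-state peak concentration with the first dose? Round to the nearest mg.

f = (1/2)^(47/34) ≈ 0.383593; accumulation ratio R = 1/(1−f) ≈ 1.62230.
Loading dose to hit Cmax,ss on first dose: D_load = D_maint·R ≈ 1404 × 1.62230 ≈ 2277.71 mg.

2278 mg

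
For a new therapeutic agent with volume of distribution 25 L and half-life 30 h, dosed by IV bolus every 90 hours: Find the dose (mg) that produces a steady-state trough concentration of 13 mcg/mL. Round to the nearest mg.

2275 mg

τ/t½ = 90/30 ≈ 3, so f = (1/2)^(90/30) ≈ 0.125000.
Cmin,ss = (D/Vd)·f/(1−f), so D = Cmin,ss·Vd·(1−f)/f.
D = 13 × 25 × (1−f)/f ≈ 13 × 25 × 7.00000 ≈ 2275.00 mg.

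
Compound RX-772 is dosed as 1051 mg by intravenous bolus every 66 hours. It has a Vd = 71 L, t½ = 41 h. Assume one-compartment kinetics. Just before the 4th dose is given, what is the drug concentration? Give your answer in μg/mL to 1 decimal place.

f = (1/2)^(τ/t½) = (1/2)^(66/41) ≈ 0.3277.
C₀ = D/Vd = 1051/71 ≈ 14.803 μg/mL.
Before the 4th dose, 3 doses have been given. Superposition: Cmin = C₀·(f + f² + … + f^3).
≈ 14.803 × (0.3277 + 0.1074 + 0.0352) ≈ 14.803 × 0.4703 ≈ 6.962 μg/mL.

7.0 μg/mL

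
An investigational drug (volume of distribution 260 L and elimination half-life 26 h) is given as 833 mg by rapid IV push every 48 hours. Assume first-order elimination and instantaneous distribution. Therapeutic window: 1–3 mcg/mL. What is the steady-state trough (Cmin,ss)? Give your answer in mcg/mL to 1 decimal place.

1.2 mcg/mL

τ/t½ = 48/26 ≈ 1.8462, so fraction remaining f = (1/2)^(48/26) ≈ 0.2781.
Accumulation ratio R = 1/(1 − f) ≈ 1/0.7219 ≈ 1.3852.
Each bolus raises the concentration by D/Vd = 833/260 ≈ 3.204 mcg/mL.
Steady-state peak Cmax,ss = C₀·R ≈ 3.204 × 1.3852 ≈ 4.438 mcg/mL.
One interval later, Cmin,ss = Cmax,ss·e^(−kτ) ≈ 4.438 × 0.2781 ≈ 1.234 mcg/mL.
Trough 1.2 mcg/mL vs MEC 1 mcg/mL: adequate.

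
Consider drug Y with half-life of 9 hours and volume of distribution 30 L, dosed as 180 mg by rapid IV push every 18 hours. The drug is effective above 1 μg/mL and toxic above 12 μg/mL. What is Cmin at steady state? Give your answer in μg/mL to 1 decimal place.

2.0 μg/mL

The dosing interval is 2 half-lives, so f = 2^(−2) = 0.25.
At steady state, R = 1/(1 − 0.25) = 4/3.
Single-dose peak C₀ = D/Vd = 180/30 = 6 μg/mL.
Steady-state peak Cmax,ss = C₀·R = 6 × 4/3 ≈ 8.000 μg/mL.
Steady-state trough Cmin,ss = Cmax,ss·f ≈ 8.000 × 0.25 ≈ 2.000 μg/mL.
Trough 2.0 μg/mL vs MEC 1 μg/mL: adequate.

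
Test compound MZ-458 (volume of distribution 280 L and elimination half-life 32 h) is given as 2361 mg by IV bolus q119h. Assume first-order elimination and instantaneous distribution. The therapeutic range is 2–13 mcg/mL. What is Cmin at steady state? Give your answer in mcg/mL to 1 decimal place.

0.7 mcg/mL

Over one 119-h interval, 119/32 ≈ 3.7188 half-lives elapse, leaving f ≈ 0.0760 of each dose.
Accumulation ratio R = 1/(1 − f) ≈ 1/0.9240 ≈ 1.0823.
Each bolus raises the concentration by D/Vd = 2361/280 ≈ 8.432 mcg/mL.
Cmax,ss = C₀/(1 − f) ≈ 8.432/0.9240 ≈ 9.126 mcg/mL.
Steady-state trough Cmin,ss = Cmax,ss·f ≈ 9.126 × 0.0760 ≈ 0.694 mcg/mL.
Trough 0.7 mcg/mL vs MEC 2 mcg/mL: subtherapeutic.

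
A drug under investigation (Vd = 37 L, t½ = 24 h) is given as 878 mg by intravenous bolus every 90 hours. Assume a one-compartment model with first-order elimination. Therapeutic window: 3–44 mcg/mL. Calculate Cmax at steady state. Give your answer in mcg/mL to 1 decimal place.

25.6 mcg/mL

k = ln2/t½ = ln2/24 ≈ 0.028881 h⁻¹; fraction remaining f = e^(−kτ) = e^(−0.028881×90) ≈ 0.0743.
Accumulation ratio R = 1/(1 − f) ≈ 1/0.9257 ≈ 1.0803.
Each bolus raises the concentration by D/Vd = 878/37 ≈ 23.730 mcg/mL.
Steady-state peak Cmax,ss = C₀·R ≈ 23.730 × 1.0803 ≈ 25.636 mcg/mL.
Peak 25.6 mcg/mL vs MTC 44 mcg/mL: below toxic threshold.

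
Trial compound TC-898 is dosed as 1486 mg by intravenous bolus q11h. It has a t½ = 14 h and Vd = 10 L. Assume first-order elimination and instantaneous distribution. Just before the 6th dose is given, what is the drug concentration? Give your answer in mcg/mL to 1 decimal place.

f = (1/2)^(τ/t½) = (1/2)^(11/14) ≈ 0.5801.
C₀ = D/Vd = 1486/10 ≈ 148.600 mcg/mL.
Before the 6th dose, 5 doses have been given. Superposition: Cmin = C₀·(f + f² + … + f^5).
≈ 148.600 × (0.5801 + 0.3365 + 0.1952 + 0.1132 + 0.0657) ≈ 148.600 × 1.2907 ≈ 191.798 mcg/mL.

191.8 mcg/mL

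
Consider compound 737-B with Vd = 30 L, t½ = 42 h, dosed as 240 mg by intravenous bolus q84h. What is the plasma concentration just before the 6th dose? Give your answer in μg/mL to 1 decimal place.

f = (1/2)^(τ/t½) = (1/2)^(84/42) ≈ 0.2500.
C₀ = D/Vd = 240/30 ≈ 8.000 μg/mL.
Before the 6th dose, 5 doses have been given. Superposition: Cmin = C₀·(f + f² + … + f^5).
≈ 8.000 × (0.2500 + 0.0625 + 0.0156 + 0.0039 + 0.0010) ≈ 8.000 × 0.3330 ≈ 2.664 μg/mL.

2.7 μg/mL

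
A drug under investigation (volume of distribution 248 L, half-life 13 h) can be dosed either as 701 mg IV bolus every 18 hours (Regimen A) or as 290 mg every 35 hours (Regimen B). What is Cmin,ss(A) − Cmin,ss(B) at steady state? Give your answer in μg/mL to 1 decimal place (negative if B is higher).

1.5 μg/mL

Regimen A: f = (1/2)^(18/13) ≈ 0.3830; Cmin,ss = (701/248)·f/(1−f) ≈ 1.755 μg/mL.
Regimen B: f = (1/2)^(35/13) ≈ 0.1547; Cmin,ss = (290/248)·f/(1−f) ≈ 0.214 μg/mL.
Difference ≈ 1.755 − 0.214 ≈ 1.541 μg/mL.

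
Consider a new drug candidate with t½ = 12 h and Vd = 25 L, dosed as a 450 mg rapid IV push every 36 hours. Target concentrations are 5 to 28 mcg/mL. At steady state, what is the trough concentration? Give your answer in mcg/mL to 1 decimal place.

2.6 mcg/mL

τ = 36 h = 3 half-lives, so f = (1/2)^3 = 0.125.
Accumulation ratio R = 1/(1 − f) = 1/0.875 = 8/7.
Single-dose peak C₀ = D/Vd = 450/25 = 18 mcg/mL.
Steady-state peak Cmax,ss = C₀·R = 18 × 8/7 ≈ 20.571 mcg/mL.
Steady-state trough Cmin,ss = Cmax,ss·f ≈ 20.571 × 0.125 ≈ 2.571 mcg/mL.
Trough 2.6 mcg/mL vs MEC 5 mcg/mL: subtherapeutic.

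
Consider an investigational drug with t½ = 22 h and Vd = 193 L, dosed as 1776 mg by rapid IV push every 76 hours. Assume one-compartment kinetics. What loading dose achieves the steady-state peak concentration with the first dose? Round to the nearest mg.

1954 mg

f = (1/2)^(76/22) ≈ 0.091218; accumulation ratio R = 1/(1−f) ≈ 1.10037.
Loading dose to hit Cmax,ss on first dose: D_load = D_maint·R ≈ 1776 × 1.10037 ≈ 1954.26 mg.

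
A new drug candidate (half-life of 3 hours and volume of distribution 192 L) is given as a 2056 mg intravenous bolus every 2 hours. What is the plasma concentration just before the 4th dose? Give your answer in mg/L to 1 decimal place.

f = (1/2)^(τ/t½) = (1/2)^(2/3) ≈ 0.6300.
C₀ = D/Vd = 2056/192 ≈ 10.708 mg/L.
Before the 4th dose, 3 doses have been given. Superposition: Cmin = C₀·(f + f² + … + f^3).
≈ 10.708 × (0.6300 + 0.3969 + 0.2500) ≈ 10.708 × 1.2769 ≈ 13.673 mg/L.

13.7 mg/L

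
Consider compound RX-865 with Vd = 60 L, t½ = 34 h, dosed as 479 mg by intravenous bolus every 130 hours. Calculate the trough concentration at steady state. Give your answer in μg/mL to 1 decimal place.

0.6 μg/mL

k = ln2/t½ = ln2/34 ≈ 0.020387 h⁻¹; fraction remaining f = e^(−kτ) = e^(−0.020387×130) ≈ 0.0706.
At steady state, accumulation factor R = 1/(1 − e^(−kτ)) ≈ 1.0760.
Each bolus raises the concentration by D/Vd = 479/60 ≈ 7.983 μg/mL.
Steady-state peak Cmax,ss = C₀·R ≈ 7.983 × 1.0760 ≈ 8.590 μg/mL.
One interval later, Cmin,ss = Cmax,ss·e^(−kτ) ≈ 8.590 × 0.0706 ≈ 0.606 μg/mL.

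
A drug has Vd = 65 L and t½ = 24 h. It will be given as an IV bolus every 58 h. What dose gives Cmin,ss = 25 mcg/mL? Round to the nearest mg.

7051 mg

τ/t½ = 58/24 ≈ 2.4167, so f = (1/2)^(58/24) ≈ 0.187288.
Cmin,ss = (D/Vd)·f/(1−f), so D = Cmin,ss·Vd·(1−f)/f.
D = 25 × 65 × (1−f)/f ≈ 25 × 65 × 4.33937 ≈ 7051.48 mg.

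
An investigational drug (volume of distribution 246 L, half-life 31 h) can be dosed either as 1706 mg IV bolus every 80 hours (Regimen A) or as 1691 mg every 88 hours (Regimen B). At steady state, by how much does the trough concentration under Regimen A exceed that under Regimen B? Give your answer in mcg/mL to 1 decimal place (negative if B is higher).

Regimen A: f = (1/2)^(80/31) ≈ 0.1672; Cmin,ss = (1706/246)·f/(1−f) ≈ 1.392 mcg/mL.
Regimen B: f = (1/2)^(88/31) ≈ 0.1398; Cmin,ss = (1691/246)·f/(1−f) ≈ 1.117 mcg/mL.
Difference ≈ 1.392 − 1.117 ≈ 0.275 mcg/mL.

0.3 mcg/mL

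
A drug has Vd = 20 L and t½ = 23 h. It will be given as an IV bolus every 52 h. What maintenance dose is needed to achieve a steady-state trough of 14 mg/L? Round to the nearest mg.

1062 mg

τ/t½ = 52/23 ≈ 2.2609, so f = (1/2)^(52/23) ≈ 0.208646.
Cmin,ss = (D/Vd)·f/(1−f), so D = Cmin,ss·Vd·(1−f)/f.
D = 14 × 20 × (1−f)/f ≈ 14 × 20 × 3.79281 ≈ 1061.99 mg.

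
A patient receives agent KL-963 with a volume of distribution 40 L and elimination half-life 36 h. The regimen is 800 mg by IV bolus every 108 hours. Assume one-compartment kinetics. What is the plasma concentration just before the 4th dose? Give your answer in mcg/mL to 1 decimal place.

f = (1/2)^(τ/t½) = (1/2)^(108/36) ≈ 0.1250.
C₀ = D/Vd = 800/40 ≈ 20.000 mcg/mL.
Before the 4th dose, 3 doses have been given. Superposition: Cmin = C₀·(f + f² + … + f^3).
≈ 20.000 × (0.1250 + 0.0156 + 0.0020) ≈ 20.000 × 0.1426 ≈ 2.852 mcg/mL.

2.9 mcg/mL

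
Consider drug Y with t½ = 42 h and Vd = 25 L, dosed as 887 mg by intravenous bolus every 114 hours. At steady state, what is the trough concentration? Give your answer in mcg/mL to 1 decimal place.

6.4 mcg/mL

k = ln2/t½ = ln2/42 ≈ 0.016504 h⁻¹; fraction remaining f = e^(−kτ) = e^(−0.016504×114) ≈ 0.1524.
Single-dose peak C₀ = D/Vd = 887/25 ≈ 35.480 mcg/mL.
Steady-state trough Cmin,ss = C₀·f/(1−f) ≈ 35.480 × 0.1524/0.8476 ≈ 6.379 mcg/mL.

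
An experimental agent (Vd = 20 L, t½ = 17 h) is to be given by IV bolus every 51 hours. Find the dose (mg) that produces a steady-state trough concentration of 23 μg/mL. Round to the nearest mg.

3220 mg

τ/t½ = 51/17 ≈ 3, so f = (1/2)^(51/17) ≈ 0.125000.
Cmin,ss = (D/Vd)·f/(1−f), so D = Cmin,ss·Vd·(1−f)/f.
D = 23 × 20 × (1−f)/f ≈ 23 × 20 × 7.00000 ≈ 3220.00 mg.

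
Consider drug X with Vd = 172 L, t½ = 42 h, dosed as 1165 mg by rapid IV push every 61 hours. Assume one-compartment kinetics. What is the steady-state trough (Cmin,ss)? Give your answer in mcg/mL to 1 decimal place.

3.9 mcg/mL

k = ln2/t½ = ln2/42 ≈ 0.016504 h⁻¹; fraction remaining f = e^(−kτ) = e^(−0.016504×61) ≈ 0.3654.
Accumulation ratio R = 1/(1 − f) ≈ 1/0.6346 ≈ 1.5758.
Each bolus raises the concentration by D/Vd = 1165/172 ≈ 6.773 mcg/mL.
Steady-state peak Cmax,ss = C₀·R ≈ 6.773 × 1.5758 ≈ 10.673 mcg/mL.
One interval later, Cmin,ss = Cmax,ss·e^(−kτ) ≈ 10.673 × 0.3654 ≈ 3.900 mcg/mL.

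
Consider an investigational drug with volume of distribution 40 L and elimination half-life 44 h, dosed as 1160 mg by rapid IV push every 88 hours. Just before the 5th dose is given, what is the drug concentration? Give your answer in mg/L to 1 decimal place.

9.6 mg/L

f = (1/2)^(τ/t½) = (1/2)^(88/44) ≈ 0.2500.
C₀ = D/Vd = 1160/40 ≈ 29.000 mg/L.
Before the 5th dose, 4 doses have been given. Superposition: Cmin = C₀·(f + f² + … + f^4).
≈ 29.000 × (0.2500 + 0.0625 + 0.0156 + 0.0039) ≈ 29.000 × 0.3320 ≈ 9.628 mg/L.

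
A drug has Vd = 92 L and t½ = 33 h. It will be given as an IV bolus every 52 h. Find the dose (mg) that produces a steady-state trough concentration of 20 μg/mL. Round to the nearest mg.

3645 mg

τ/t½ = 52/33 ≈ 1.5758, so f = (1/2)^(52/33) ≈ 0.335467.
Cmin,ss = (D/Vd)·f/(1−f), so D = Cmin,ss·Vd·(1−f)/f.
D = 20 × 92 × (1−f)/f ≈ 20 × 92 × 1.98092 ≈ 3644.89 mg.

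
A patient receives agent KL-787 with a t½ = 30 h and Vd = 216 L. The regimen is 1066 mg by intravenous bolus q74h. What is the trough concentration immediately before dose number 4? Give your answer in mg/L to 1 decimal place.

f = (1/2)^(τ/t½) = (1/2)^(74/30) ≈ 0.1809.
C₀ = D/Vd = 1066/216 ≈ 4.935 mg/L.
Before the 4th dose, 3 doses have been given. Superposition: Cmin = C₀·(f + f² + … + f^3).
≈ 4.935 × (0.1809 + 0.0327 + 0.0059) ≈ 4.935 × 0.2195 ≈ 1.083 mg/L.

1.1 mg/L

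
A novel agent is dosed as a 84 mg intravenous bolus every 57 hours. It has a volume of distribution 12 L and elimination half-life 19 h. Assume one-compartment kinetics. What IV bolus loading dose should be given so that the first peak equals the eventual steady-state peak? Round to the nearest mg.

f = (1/2)^(57/19) ≈ 0.125000; accumulation ratio R = 1/(1−f) ≈ 1.14286.
Loading dose to hit Cmax,ss on first dose: D_load = D_maint·R ≈ 84 × 1.14286 ≈ 96.00 mg.

96 mg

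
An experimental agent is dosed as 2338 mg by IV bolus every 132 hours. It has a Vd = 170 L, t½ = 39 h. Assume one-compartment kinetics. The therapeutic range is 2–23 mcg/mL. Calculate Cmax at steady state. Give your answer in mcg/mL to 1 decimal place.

15.2 mcg/mL

k = ln2/t½ = ln2/39 ≈ 0.017773 h⁻¹; fraction remaining f = e^(−kτ) = e^(−0.017773×132) ≈ 0.0957.
Accumulation ratio R = 1/(1 − f) ≈ 1/0.9043 ≈ 1.1058.
Single-dose peak C₀ = D/Vd = 2338/170 ≈ 13.753 mcg/mL.
Steady-state peak Cmax,ss = C₀·R ≈ 13.753 × 1.1058 ≈ 15.208 mcg/mL.
Peak 15.2 mcg/mL vs MTC 23 mcg/mL: below toxic threshold.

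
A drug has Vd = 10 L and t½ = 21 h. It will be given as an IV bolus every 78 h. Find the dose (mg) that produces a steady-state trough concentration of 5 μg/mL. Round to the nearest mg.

606 mg

τ/t½ = 78/21 ≈ 3.7143, so f = (1/2)^(78/21) ≈ 0.076188.
Cmin,ss = (D/Vd)·f/(1−f), so D = Cmin,ss·Vd·(1−f)/f.
D = 5 × 10 × (1−f)/f ≈ 5 × 10 × 12.12543 ≈ 606.27 mg.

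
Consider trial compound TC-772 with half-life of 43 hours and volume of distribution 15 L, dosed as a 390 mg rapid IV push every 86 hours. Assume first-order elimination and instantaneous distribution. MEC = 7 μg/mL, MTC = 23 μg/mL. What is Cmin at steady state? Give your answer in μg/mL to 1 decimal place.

8.7 μg/mL

The dosing interval is 2 half-lives, so f = 2^(−2) = 0.25.
Accumulation ratio R = 1/(1 − f) = 1/0.75 = 4/3.
Single-dose peak C₀ = D/Vd = 390/15 = 26 μg/mL.
Steady-state peak Cmax,ss = C₀·R = 26 × 4/3 ≈ 34.667 μg/mL.
Steady-state trough Cmin,ss = Cmax,ss·f ≈ 34.667 × 0.25 ≈ 8.667 μg/mL.
Trough 8.7 μg/mL vs MEC 7 μg/mL: adequate.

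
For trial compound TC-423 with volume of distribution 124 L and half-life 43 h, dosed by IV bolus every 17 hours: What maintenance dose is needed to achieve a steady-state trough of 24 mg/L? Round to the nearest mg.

τ/t½ = 17/43 ≈ 0.39535, so f = (1/2)^(17/43) ≈ 0.760306.
Cmin,ss = (D/Vd)·f/(1−f), so D = Cmin,ss·Vd·(1−f)/f.
D = 24 × 124 × (1−f)/f ≈ 24 × 124 × 0.31526 ≈ 938.21 mg.

938 mg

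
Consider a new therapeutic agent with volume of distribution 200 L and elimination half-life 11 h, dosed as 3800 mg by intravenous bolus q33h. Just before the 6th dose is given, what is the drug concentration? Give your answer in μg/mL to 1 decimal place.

f = (1/2)^(τ/t½) = (1/2)^(33/11) ≈ 0.1250.
C₀ = D/Vd = 3800/200 ≈ 19.000 μg/mL.
Before the 6th dose, 5 doses have been given. Superposition: Cmin = C₀·(f + f² + … + f^5).
≈ 19.000 × (0.1250 + 0.0156 + 0.0020 + 0.0002 + 0.0000) ≈ 19.000 × 0.1428 ≈ 2.713 μg/mL.

2.7 μg/mL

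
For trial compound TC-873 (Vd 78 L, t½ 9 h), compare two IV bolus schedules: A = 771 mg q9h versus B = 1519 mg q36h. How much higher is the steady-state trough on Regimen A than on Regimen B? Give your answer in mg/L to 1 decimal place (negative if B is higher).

8.6 mg/L

Regimen A: f = (1/2)^(9/9) ≈ 0.5000; Cmin,ss = (771/78)·f/(1−f) ≈ 9.885 mg/L.
Regimen B: f = (1/2)^(36/9) ≈ 0.0625; Cmin,ss = (1519/78)·f/(1−f) ≈ 1.298 mg/L.
Difference ≈ 9.885 − 1.298 ≈ 8.587 mg/L.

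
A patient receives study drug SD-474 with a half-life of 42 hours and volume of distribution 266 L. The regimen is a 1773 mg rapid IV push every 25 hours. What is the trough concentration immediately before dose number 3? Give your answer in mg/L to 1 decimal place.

f = (1/2)^(τ/t½) = (1/2)^(25/42) ≈ 0.6619.
C₀ = D/Vd = 1773/266 ≈ 6.665 mg/L.
Before the 3rd dose, 2 doses have been given. Superposition: Cmin = C₀·(f + f²).
≈ 6.665 × (0.6619 + 0.4381) ≈ 6.665 × 1.1000 ≈ 7.332 mg/L.

7.3 mg/L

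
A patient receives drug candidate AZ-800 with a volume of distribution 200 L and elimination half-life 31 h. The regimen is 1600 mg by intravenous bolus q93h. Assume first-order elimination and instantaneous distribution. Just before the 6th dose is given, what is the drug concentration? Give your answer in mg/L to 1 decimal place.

f = (1/2)^(τ/t½) = (1/2)^(93/31) ≈ 0.1250.
C₀ = D/Vd = 1600/200 ≈ 8.000 mg/L.
Before the 6th dose, 5 doses have been given. Superposition: Cmin = C₀·(f + f² + … + f^5).
≈ 8.000 × (0.1250 + 0.0156 + 0.0020 + 0.0002 + 0.0000) ≈ 8.000 × 0.1428 ≈ 1.142 mg/L.

1.1 mg/L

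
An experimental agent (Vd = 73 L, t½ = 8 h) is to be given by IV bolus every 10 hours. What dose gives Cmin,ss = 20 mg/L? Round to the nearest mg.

2012 mg

τ/t½ = 10/8 ≈ 1.25, so f = (1/2)^(10/8) ≈ 0.420448.
Cmin,ss = (D/Vd)·f/(1−f), so D = Cmin,ss·Vd·(1−f)/f.
D = 20 × 73 × (1−f)/f ≈ 20 × 73 × 1.37842 ≈ 2012.49 mg.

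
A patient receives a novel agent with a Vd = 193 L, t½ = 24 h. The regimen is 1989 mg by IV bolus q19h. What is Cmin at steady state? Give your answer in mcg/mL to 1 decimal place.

14.1 mcg/mL

Over one 19-h interval, 19/24 ≈ 0.79167 half-lives elapse, leaving f ≈ 0.5777 of each dose.
Single-dose peak C₀ = D/Vd = 1989/193 ≈ 10.306 mcg/mL.
Steady-state trough Cmin,ss = C₀·f/(1−f) ≈ 10.306 × 0.5777/0.4223 ≈ 14.098 mcg/mL.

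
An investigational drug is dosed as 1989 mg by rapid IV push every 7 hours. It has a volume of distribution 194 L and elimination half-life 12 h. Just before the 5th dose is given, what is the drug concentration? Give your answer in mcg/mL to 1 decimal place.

f = (1/2)^(τ/t½) = (1/2)^(7/12) ≈ 0.6674.
C₀ = D/Vd = 1989/194 ≈ 10.253 mcg/mL.
Before the 5th dose, 4 doses have been given. Superposition: Cmin = C₀·(f + f² + … + f^4).
≈ 10.253 × (0.6674 + 0.4454 + 0.2973 + 0.1984) ≈ 10.253 × 1.6085 ≈ 16.492 mcg/mL.

16.5 mcg/mL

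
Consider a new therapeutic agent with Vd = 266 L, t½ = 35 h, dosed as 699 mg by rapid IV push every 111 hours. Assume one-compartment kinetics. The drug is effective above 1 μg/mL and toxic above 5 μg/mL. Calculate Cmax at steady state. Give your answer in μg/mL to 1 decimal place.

τ/t½ = 111/35 ≈ 3.1714, so fraction remaining f = (1/2)^(111/35) ≈ 0.1110.
At steady state, accumulation factor R = 1/(1 − e^(−kτ)) ≈ 1.1249.
Each bolus raises the concentration by D/Vd = 699/266 ≈ 2.628 μg/mL.
Cmax,ss = C₀/(1 − f) ≈ 2.628/0.8890 ≈ 2.956 μg/mL.
Peak 3.0 μg/mL vs MTC 5 μg/mL: below toxic threshold.

3.0 μg/mL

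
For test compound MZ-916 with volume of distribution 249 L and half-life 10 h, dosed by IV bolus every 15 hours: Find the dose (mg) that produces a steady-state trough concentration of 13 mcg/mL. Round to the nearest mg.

τ/t½ = 15/10 ≈ 1.5, so f = (1/2)^(15/10) ≈ 0.353553.
Cmin,ss = (D/Vd)·f/(1−f), so D = Cmin,ss·Vd·(1−f)/f.
D = 13 × 249 × (1−f)/f ≈ 13 × 249 × 1.82843 ≈ 5918.63 mg.

5919 mg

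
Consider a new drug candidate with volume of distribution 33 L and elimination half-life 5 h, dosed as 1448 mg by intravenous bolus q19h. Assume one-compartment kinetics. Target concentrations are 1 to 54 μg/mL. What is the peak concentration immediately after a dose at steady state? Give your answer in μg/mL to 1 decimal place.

k = ln2/t½ = ln2/5 ≈ 0.138629 h⁻¹; fraction remaining f = e^(−kτ) = e^(−0.138629×19) ≈ 0.0718.
Accumulation ratio R = 1/(1 − f) ≈ 1/0.9282 ≈ 1.0774.
Each bolus raises the concentration by D/Vd = 1448/33 ≈ 43.879 μg/mL.
Cmax,ss = C₀/(1 − f) ≈ 43.879/0.9282 ≈ 47.273 μg/mL.
Peak 47.3 μg/mL vs MTC 54 μg/mL: below toxic threshold.

47.3 μg/mL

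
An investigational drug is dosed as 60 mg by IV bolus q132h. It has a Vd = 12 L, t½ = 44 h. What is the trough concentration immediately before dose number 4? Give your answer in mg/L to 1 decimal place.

f = (1/2)^(τ/t½) = (1/2)^(132/44) ≈ 0.1250.
C₀ = D/Vd = 60/12 ≈ 5.000 mg/L.
Before the 4th dose, 3 doses have been given. Superposition: Cmin = C₀·(f + f² + … + f^3).
≈ 5.000 × (0.1250 + 0.0156 + 0.0020) ≈ 5.000 × 0.1426 ≈ 0.713 mg/L.

0.7 mg/L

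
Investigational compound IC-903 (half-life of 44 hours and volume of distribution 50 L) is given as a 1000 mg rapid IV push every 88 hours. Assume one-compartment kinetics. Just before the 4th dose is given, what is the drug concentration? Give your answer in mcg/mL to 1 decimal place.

f = (1/2)^(τ/t½) = (1/2)^(88/44) ≈ 0.2500.
C₀ = D/Vd = 1000/50 ≈ 20.000 mcg/mL.
Before the 4th dose, 3 doses have been given. Superposition: Cmin = C₀·(f + f² + … + f^3).
≈ 20.000 × (0.2500 + 0.0625 + 0.0156) ≈ 20.000 × 0.3281 ≈ 6.562 mcg/mL.

6.6 mcg/mL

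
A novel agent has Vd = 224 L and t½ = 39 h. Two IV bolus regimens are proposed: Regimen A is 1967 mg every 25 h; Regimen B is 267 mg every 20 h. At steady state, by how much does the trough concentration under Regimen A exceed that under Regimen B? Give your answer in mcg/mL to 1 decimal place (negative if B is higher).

12.9 mcg/mL

Regimen A: f = (1/2)^(25/39) ≈ 0.6413; Cmin,ss = (1967/224)·f/(1−f) ≈ 15.700 mcg/mL.
Regimen B: f = (1/2)^(20/39) ≈ 0.7009; Cmin,ss = (267/224)·f/(1−f) ≈ 2.793 mcg/mL.
Difference ≈ 15.700 − 2.793 ≈ 12.907 mcg/mL.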